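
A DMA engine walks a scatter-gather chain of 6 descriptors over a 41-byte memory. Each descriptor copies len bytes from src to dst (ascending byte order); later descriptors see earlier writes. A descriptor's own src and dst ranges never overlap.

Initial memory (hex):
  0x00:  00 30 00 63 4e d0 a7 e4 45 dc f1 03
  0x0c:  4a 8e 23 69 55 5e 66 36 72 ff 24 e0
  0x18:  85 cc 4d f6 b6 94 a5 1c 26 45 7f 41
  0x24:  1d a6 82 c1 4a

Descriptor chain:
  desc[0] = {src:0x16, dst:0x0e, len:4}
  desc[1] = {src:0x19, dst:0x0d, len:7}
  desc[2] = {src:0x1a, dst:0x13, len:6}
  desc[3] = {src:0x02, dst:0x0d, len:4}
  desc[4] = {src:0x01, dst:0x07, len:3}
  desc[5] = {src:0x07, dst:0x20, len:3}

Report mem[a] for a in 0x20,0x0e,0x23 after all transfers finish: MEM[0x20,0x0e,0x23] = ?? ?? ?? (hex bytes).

D0: mem[0x0e..0x11] <- [24 e0 85 cc]
D1: mem[0x0d..0x13] <- [cc 4d f6 b6 94 a5 1c]
D2: mem[0x13..0x18] <- [4d f6 b6 94 a5 1c]
D3: mem[0x0d..0x10] <- [00 63 4e d0]
D4: mem[0x07..0x09] <- [30 00 63]
D5: mem[0x20..0x22] <- [30 00 63]
query mem[0x20]=0x30, mem[0x0e]=0x63, mem[0x23]=0x41

MEM[0x20,0x0e,0x23] = 30 63 41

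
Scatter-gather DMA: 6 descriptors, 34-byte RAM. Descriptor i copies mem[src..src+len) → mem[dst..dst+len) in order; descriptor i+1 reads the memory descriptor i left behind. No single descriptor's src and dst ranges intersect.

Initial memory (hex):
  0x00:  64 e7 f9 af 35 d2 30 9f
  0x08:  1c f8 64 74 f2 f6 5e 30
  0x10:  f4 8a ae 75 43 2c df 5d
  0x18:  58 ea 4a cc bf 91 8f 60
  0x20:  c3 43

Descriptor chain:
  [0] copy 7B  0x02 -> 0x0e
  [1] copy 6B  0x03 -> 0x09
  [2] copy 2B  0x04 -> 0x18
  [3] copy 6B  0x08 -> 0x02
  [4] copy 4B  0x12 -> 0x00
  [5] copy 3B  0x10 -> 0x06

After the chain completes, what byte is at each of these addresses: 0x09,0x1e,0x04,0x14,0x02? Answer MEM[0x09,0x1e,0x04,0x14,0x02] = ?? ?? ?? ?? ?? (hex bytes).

D0: mem[0x0e..0x14] <- [f9 af 35 d2 30 9f 1c]
D1: mem[0x09..0x0e] <- [af 35 d2 30 9f 1c]
D2: mem[0x18..0x19] <- [35 d2]
D3: mem[0x02..0x07] <- [1c af 35 d2 30 9f]
D4: mem[0x00..0x03] <- [30 9f 1c 2c]
D5: mem[0x06..0x08] <- [35 d2 30]
query mem[0x09]=0xaf, mem[0x1e]=0x8f, mem[0x04]=0x35, mem[0x14]=0x1c, mem[0x02]=0x1c

MEM[0x09,0x1e,0x04,0x14,0x02] = af 8f 35 1c 1c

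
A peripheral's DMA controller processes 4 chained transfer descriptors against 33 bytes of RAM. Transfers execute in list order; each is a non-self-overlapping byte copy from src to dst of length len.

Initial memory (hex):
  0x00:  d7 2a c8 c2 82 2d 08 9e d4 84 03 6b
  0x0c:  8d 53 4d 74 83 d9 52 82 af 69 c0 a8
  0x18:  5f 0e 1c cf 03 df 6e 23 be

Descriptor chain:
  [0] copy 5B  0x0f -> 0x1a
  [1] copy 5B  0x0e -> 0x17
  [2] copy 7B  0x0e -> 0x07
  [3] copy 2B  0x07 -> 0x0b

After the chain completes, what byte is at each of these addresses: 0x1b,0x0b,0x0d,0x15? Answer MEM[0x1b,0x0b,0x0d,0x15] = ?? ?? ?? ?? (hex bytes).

#0 dst[0x1a+5] := {0x74,0x83,0xd9,0x52,0x82}
#1 dst[0x17+5] := {0x4d,0x74,0x83,0xd9,0x52}
#2 dst[0x07+7] := {0x4d,0x74,0x83,0xd9,0x52,0x82,0xaf}
#3 dst[0x0b+2] := {0x4d,0x74}
query mem[0x1b]=0x52, mem[0x0b]=0x4d, mem[0x0d]=0xaf, mem[0x15]=0x69

MEM[0x1b,0x0b,0x0d,0x15] = 52 4d af 69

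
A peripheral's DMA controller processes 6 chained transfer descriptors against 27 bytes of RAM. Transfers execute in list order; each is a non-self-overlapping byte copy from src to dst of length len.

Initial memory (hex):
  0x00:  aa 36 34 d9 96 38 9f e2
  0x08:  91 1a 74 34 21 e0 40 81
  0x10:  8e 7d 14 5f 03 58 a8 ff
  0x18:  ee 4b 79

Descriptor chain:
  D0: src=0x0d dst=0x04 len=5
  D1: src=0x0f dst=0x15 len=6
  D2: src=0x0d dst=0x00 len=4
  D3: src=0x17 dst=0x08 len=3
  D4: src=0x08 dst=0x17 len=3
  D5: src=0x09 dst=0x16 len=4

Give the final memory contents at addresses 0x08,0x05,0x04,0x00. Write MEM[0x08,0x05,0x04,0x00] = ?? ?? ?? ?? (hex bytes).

[0] 0x0d->0x04 len=5 : e0 40 81 8e 7d
[1] 0x0f->0x15 len=6 : 81 8e 7d 14 5f 03
[2] 0x0d->0x00 len=4 : e0 40 81 8e
[3] 0x17->0x08 len=3 : 7d 14 5f
[4] 0x08->0x17 len=3 : 7d 14 5f
[5] 0x09->0x16 len=4 : 14 5f 34 21
query mem[0x08]=0x7d, mem[0x05]=0x40, mem[0x04]=0xe0, mem[0x00]=0xe0

MEM[0x08,0x05,0x04,0x00] = 7d 40 e0 e0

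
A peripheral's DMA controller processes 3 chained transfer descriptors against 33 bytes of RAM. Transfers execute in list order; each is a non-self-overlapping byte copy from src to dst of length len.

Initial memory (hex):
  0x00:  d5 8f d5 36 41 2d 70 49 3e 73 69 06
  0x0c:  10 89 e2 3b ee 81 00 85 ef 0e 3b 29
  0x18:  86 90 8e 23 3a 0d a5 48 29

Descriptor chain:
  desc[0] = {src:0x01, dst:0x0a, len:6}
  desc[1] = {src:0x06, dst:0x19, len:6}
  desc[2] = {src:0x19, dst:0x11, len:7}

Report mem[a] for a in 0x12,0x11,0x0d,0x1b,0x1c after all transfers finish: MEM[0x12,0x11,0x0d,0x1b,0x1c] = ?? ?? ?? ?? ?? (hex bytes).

MEM[0x12,0x11,0x0d,0x1b,0x1c] = 49 70 41 3e 73

  after D0: wrote 6B at 0x0a = 8fd536412d70
  after D1: wrote 6B at 0x19 = 70493e738fd5
  after D2: wrote 7B at 0x11 = 70493e738fd548
query mem[0x12]=0x49, mem[0x11]=0x70, mem[0x0d]=0x41, mem[0x1b]=0x3e, mem[0x1c]=0x73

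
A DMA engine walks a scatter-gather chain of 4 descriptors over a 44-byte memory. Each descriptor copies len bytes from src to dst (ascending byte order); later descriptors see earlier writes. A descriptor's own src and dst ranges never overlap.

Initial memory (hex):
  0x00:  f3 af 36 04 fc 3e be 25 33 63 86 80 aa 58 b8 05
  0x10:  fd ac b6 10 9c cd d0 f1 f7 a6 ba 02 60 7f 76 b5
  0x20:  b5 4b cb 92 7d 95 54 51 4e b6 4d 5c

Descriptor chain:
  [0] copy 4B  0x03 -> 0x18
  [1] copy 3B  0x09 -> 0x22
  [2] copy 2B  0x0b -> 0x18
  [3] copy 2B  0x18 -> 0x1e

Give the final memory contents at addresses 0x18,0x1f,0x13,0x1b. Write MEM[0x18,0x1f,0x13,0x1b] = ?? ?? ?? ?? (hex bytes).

MEM[0x18,0x1f,0x13,0x1b] = 80 aa 10 be

D0: mem[0x18..0x1b] <- [04 fc 3e be]
D1: mem[0x22..0x24] <- [63 86 80]
D2: mem[0x18..0x19] <- [80 aa]
D3: mem[0x1e..0x1f] <- [80 aa]
query mem[0x18]=0x80, mem[0x1f]=0xaa, mem[0x13]=0x10, mem[0x1b]=0xbe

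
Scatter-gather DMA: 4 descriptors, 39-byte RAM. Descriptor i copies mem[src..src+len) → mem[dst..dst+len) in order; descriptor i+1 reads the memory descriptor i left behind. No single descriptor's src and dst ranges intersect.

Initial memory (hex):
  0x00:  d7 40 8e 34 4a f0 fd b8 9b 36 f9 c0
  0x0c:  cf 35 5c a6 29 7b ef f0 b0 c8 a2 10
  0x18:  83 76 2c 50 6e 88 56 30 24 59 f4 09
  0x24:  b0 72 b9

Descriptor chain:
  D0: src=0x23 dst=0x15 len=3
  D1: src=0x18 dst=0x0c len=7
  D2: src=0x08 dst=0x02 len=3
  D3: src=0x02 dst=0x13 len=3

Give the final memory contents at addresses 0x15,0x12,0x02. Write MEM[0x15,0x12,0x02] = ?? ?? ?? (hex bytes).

MEM[0x15,0x12,0x02] = f9 56 9b

D0: mem[0x15..0x17] <- [09 b0 72]
D1: mem[0x0c..0x12] <- [83 76 2c 50 6e 88 56]
D2: mem[0x02..0x04] <- [9b 36 f9]
D3: mem[0x13..0x15] <- [9b 36 f9]
query mem[0x15]=0xf9, mem[0x12]=0x56, mem[0x02]=0x9b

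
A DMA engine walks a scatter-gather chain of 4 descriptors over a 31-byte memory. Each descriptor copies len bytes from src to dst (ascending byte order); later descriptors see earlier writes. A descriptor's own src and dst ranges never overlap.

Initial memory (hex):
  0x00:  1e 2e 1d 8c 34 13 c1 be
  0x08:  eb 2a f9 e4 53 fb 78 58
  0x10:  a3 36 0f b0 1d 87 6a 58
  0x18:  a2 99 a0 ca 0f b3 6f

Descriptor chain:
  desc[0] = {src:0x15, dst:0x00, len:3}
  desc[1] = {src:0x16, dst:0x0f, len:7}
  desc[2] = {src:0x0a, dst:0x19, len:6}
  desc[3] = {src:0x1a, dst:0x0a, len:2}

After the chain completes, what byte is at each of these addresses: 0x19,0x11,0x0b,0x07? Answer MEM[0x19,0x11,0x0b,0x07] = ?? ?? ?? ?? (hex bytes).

  after D0: wrote 3B at 0x00 = 876a58
  after D1: wrote 7B at 0x0f = 6a58a299a0ca0f
  after D2: wrote 6B at 0x19 = f9e453fb786a
  after D3: wrote 2B at 0x0a = e453
query mem[0x19]=0xf9, mem[0x11]=0xa2, mem[0x0b]=0x53, mem[0x07]=0xbe

MEM[0x19,0x11,0x0b,0x07] = f9 a2 53 be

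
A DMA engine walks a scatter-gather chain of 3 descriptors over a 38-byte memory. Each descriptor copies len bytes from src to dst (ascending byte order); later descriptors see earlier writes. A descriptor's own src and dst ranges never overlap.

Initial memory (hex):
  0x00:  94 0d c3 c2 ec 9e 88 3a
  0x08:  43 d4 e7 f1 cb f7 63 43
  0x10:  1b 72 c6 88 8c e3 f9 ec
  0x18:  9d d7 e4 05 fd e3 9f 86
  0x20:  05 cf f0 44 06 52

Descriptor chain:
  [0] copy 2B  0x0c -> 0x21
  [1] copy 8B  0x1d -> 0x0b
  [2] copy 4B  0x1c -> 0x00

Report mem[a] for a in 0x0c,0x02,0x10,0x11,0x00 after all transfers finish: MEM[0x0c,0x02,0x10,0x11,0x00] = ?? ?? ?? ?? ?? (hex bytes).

  after D0: wrote 2B at 0x21 = cbf7
  after D1: wrote 8B at 0x0b = e39f8605cbf74406
  after D2: wrote 4B at 0x00 = fde39f86
query mem[0x0c]=0x9f, mem[0x02]=0x9f, mem[0x10]=0xf7, mem[0x11]=0x44, mem[0x00]=0xfd

MEM[0x0c,0x02,0x10,0x11,0x00] = 9f 9f f7 44 fd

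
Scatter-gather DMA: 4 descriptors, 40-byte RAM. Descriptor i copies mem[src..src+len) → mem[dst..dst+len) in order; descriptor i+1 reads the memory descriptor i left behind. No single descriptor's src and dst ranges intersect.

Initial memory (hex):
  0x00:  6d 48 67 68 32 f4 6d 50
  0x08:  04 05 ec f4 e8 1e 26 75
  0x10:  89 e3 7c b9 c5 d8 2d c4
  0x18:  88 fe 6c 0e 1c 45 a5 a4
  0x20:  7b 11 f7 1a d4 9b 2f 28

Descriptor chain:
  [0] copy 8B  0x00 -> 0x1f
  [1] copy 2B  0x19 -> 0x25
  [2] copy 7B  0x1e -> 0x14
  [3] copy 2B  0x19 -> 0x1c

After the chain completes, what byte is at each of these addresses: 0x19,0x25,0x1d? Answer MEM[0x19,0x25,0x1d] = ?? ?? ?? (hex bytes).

#0 dst[0x1f+8] := {0x6d,0x48,0x67,0x68,0x32,0xf4,0x6d,0x50}
#1 dst[0x25+2] := {0xfe,0x6c}
#2 dst[0x14+7] := {0xa5,0x6d,0x48,0x67,0x68,0x32,0xf4}
#3 dst[0x1c+2] := {0x32,0xf4}
query mem[0x19]=0x32, mem[0x25]=0xfe, mem[0x1d]=0xf4

MEM[0x19,0x25,0x1d] = 32 fe f4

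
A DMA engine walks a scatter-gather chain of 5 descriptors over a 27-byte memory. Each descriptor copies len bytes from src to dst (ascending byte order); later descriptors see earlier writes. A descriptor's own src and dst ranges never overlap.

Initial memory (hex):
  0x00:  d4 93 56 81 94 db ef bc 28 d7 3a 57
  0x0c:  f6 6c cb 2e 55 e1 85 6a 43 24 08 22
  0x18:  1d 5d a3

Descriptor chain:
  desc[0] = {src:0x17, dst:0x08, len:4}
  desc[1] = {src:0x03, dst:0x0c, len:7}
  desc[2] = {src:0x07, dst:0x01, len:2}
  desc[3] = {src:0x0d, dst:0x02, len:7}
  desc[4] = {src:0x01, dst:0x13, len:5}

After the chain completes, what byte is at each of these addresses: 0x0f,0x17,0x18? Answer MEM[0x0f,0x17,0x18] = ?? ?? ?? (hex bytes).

MEM[0x0f,0x17,0x18] = ef bc 1d

[0] 0x17->0x08 len=4 : 22 1d 5d a3
[1] 0x03->0x0c len=7 : 81 94 db ef bc 22 1d
[2] 0x07->0x01 len=2 : bc 22
[3] 0x0d->0x02 len=7 : 94 db ef bc 22 1d 6a
[4] 0x01->0x13 len=5 : bc 94 db ef bc
query mem[0x0f]=0xef, mem[0x17]=0xbc, mem[0x18]=0x1d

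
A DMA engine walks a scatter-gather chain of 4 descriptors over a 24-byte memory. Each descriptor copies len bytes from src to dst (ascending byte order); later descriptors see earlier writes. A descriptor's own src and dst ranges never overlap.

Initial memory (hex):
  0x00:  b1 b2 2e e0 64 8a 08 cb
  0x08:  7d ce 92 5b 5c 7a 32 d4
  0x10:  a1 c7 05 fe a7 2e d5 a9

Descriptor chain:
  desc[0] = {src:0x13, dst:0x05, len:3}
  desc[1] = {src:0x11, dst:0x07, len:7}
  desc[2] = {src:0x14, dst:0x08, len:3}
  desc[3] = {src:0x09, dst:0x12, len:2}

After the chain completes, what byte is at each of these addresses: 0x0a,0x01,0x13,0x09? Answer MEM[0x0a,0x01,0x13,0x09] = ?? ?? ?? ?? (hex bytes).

MEM[0x0a,0x01,0x13,0x09] = d5 b2 d5 2e

[0] 0x13->0x05 len=3 : fe a7 2e
[1] 0x11->0x07 len=7 : c7 05 fe a7 2e d5 a9
[2] 0x14->0x08 len=3 : a7 2e d5
[3] 0x09->0x12 len=2 : 2e d5
query mem[0x0a]=0xd5, mem[0x01]=0xb2, mem[0x13]=0xd5, mem[0x09]=0x2e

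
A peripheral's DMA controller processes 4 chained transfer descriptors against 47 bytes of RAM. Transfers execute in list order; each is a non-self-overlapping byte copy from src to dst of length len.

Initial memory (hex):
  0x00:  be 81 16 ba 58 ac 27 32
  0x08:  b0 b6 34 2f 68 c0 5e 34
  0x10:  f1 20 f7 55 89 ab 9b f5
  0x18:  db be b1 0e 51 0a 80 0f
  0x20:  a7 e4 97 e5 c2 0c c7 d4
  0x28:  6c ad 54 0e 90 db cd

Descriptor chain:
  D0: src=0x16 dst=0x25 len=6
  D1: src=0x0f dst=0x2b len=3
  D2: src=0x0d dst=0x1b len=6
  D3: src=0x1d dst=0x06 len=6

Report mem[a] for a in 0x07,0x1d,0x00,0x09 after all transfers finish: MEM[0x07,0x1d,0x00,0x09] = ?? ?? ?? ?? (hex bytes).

MEM[0x07,0x1d,0x00,0x09] = f1 34 be f7

  after D0: wrote 6B at 0x25 = 9bf5dbbeb10e
  after D1: wrote 3B at 0x2b = 34f120
  after D2: wrote 6B at 0x1b = c05e34f120f7
  after D3: wrote 6B at 0x06 = 34f120f7e497
query mem[0x07]=0xf1, mem[0x1d]=0x34, mem[0x00]=0xbe, mem[0x09]=0xf7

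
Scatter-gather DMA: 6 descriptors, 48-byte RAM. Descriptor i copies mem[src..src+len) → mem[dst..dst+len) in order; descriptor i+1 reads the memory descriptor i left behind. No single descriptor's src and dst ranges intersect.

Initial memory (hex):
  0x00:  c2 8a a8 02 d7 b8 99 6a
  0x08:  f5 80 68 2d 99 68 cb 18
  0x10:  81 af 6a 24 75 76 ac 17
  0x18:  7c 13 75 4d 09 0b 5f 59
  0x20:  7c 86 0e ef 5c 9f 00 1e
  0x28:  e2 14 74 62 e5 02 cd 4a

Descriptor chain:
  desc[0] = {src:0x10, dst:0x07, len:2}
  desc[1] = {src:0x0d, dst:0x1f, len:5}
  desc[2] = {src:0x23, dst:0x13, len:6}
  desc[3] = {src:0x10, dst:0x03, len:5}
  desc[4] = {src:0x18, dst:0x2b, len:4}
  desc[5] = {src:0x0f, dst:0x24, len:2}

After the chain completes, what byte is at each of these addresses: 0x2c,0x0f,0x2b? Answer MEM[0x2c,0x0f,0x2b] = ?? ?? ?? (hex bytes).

  after D0: wrote 2B at 0x07 = 81af
  after D1: wrote 5B at 0x1f = 68cb1881af
  after D2: wrote 6B at 0x13 = af5c9f001ee2
  after D3: wrote 5B at 0x03 = 81af6aaf5c
  after D4: wrote 4B at 0x2b = e213754d
  after D5: wrote 2B at 0x24 = 1881
query mem[0x2c]=0x13, mem[0x0f]=0x18, mem[0x2b]=0xe2

MEM[0x2c,0x0f,0x2b] = 13 18 e2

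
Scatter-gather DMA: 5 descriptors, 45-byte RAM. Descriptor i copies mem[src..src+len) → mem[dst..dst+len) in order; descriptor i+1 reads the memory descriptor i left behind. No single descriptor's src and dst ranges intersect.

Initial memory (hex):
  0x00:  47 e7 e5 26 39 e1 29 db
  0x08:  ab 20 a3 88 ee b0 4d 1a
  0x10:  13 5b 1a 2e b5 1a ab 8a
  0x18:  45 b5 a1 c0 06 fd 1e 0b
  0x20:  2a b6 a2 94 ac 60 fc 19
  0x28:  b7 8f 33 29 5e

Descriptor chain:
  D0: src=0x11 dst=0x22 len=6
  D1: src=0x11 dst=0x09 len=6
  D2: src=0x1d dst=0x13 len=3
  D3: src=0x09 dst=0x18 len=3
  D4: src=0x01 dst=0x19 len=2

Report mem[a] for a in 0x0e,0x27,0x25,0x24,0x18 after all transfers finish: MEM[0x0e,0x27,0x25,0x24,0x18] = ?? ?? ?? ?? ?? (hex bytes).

  after D0: wrote 6B at 0x22 = 5b1a2eb51aab
  after D1: wrote 6B at 0x09 = 5b1a2eb51aab
  after D2: wrote 3B at 0x13 = fd1e0b
  after D3: wrote 3B at 0x18 = 5b1a2e
  after D4: wrote 2B at 0x19 = e7e5
query mem[0x0e]=0xab, mem[0x27]=0xab, mem[0x25]=0xb5, mem[0x24]=0x2e, mem[0x18]=0x5b

MEM[0x0e,0x27,0x25,0x24,0x18] = ab ab b5 2e 5b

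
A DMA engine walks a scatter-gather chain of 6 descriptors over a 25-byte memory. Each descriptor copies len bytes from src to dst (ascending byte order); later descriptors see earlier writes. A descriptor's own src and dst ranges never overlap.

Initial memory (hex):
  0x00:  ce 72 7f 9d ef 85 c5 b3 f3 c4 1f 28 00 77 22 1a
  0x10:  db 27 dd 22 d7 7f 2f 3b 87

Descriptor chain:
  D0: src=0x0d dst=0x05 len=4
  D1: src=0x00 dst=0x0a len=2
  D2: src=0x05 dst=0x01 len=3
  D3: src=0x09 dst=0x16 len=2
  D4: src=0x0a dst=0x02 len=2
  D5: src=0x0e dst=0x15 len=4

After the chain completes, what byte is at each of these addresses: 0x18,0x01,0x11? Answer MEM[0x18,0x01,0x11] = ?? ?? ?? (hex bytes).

  after D0: wrote 4B at 0x05 = 77221adb
  after D1: wrote 2B at 0x0a = ce72
  after D2: wrote 3B at 0x01 = 77221a
  after D3: wrote 2B at 0x16 = c4ce
  after D4: wrote 2B at 0x02 = ce72
  after D5: wrote 4B at 0x15 = 221adb27
query mem[0x18]=0x27, mem[0x01]=0x77, mem[0x11]=0x27

MEM[0x18,0x01,0x11] = 27 77 27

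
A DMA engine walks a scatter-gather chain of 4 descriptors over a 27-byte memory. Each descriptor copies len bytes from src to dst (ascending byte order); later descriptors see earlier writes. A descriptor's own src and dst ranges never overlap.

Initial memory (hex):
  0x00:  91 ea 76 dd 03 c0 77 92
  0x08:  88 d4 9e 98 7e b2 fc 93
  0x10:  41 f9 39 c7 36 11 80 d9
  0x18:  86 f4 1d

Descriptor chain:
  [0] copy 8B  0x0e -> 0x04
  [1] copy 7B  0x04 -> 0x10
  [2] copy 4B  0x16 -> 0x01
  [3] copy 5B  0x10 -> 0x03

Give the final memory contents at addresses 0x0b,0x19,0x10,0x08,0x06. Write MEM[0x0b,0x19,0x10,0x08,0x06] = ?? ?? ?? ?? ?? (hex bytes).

D0: mem[0x04..0x0b] <- [fc 93 41 f9 39 c7 36 11]
D1: mem[0x10..0x16] <- [fc 93 41 f9 39 c7 36]
D2: mem[0x01..0x04] <- [36 d9 86 f4]
D3: mem[0x03..0x07] <- [fc 93 41 f9 39]
query mem[0x0b]=0x11, mem[0x19]=0xf4, mem[0x10]=0xfc, mem[0x08]=0x39, mem[0x06]=0xf9

MEM[0x0b,0x19,0x10,0x08,0x06] = 11 f4 fc 39 f9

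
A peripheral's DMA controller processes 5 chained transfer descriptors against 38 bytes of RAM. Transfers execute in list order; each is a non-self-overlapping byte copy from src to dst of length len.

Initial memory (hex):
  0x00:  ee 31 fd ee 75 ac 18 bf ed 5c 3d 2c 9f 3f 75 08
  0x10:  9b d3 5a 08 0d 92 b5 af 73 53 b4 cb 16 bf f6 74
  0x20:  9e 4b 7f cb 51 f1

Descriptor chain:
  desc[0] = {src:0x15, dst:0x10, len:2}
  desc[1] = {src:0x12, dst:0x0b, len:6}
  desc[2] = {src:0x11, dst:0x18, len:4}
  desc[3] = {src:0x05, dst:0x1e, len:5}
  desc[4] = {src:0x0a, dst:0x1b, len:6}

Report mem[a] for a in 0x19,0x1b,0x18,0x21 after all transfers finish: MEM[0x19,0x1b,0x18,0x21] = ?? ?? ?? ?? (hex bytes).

D0: mem[0x10..0x11] <- [92 b5]
D1: mem[0x0b..0x10] <- [5a 08 0d 92 b5 af]
D2: mem[0x18..0x1b] <- [b5 5a 08 0d]
D3: mem[0x1e..0x22] <- [ac 18 bf ed 5c]
D4: mem[0x1b..0x20] <- [3d 5a 08 0d 92 b5]
query mem[0x19]=0x5a, mem[0x1b]=0x3d, mem[0x18]=0xb5, mem[0x21]=0xed

MEM[0x19,0x1b,0x18,0x21] = 5a 3d b5 ed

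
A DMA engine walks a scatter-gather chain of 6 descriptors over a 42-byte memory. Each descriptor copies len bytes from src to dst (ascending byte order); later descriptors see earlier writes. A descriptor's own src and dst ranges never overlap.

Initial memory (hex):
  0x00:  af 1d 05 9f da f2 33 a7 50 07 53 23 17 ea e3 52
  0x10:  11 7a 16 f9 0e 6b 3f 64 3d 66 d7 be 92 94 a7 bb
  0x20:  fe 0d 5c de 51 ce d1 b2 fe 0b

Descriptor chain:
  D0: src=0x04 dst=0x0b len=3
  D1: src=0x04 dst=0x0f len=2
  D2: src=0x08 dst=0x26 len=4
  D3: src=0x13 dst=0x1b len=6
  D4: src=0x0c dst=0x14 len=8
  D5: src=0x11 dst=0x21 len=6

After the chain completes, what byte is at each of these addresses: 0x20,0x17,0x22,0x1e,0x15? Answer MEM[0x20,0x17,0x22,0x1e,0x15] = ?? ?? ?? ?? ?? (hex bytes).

  after D0: wrote 3B at 0x0b = daf233
  after D1: wrote 2B at 0x0f = daf2
  after D2: wrote 4B at 0x26 = 500753da
  after D3: wrote 6B at 0x1b = f90e6b3f643d
  after D4: wrote 8B at 0x14 = f233e3daf27a16f9
  after D5: wrote 6B at 0x21 = 7a16f9f233e3
query mem[0x20]=0x3d, mem[0x17]=0xda, mem[0x22]=0x16, mem[0x1e]=0x3f, mem[0x15]=0x33

MEM[0x20,0x17,0x22,0x1e,0x15] = 3d da 16 3f 33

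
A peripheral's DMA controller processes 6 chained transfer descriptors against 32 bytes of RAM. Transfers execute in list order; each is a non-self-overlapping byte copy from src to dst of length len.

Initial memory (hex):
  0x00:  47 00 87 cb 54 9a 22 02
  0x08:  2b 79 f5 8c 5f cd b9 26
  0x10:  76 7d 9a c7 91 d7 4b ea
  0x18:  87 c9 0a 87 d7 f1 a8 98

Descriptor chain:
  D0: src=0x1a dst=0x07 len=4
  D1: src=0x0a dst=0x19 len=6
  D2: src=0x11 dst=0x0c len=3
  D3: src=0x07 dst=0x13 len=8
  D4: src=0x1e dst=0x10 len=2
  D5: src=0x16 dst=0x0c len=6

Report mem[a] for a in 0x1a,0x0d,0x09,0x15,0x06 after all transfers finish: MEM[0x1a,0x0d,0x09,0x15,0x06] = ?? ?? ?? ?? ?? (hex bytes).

MEM[0x1a,0x0d,0x09,0x15,0x06] = c7 8c d7 d7 22

[0] 0x1a->0x07 len=4 : 0a 87 d7 f1
[1] 0x0a->0x19 len=6 : f1 8c 5f cd b9 26
[2] 0x11->0x0c len=3 : 7d 9a c7
[3] 0x07->0x13 len=8 : 0a 87 d7 f1 8c 7d 9a c7
[4] 0x1e->0x10 len=2 : 26 98
[5] 0x16->0x0c len=6 : f1 8c 7d 9a c7 5f
query mem[0x1a]=0xc7, mem[0x0d]=0x8c, mem[0x09]=0xd7, mem[0x15]=0xd7, mem[0x06]=0x22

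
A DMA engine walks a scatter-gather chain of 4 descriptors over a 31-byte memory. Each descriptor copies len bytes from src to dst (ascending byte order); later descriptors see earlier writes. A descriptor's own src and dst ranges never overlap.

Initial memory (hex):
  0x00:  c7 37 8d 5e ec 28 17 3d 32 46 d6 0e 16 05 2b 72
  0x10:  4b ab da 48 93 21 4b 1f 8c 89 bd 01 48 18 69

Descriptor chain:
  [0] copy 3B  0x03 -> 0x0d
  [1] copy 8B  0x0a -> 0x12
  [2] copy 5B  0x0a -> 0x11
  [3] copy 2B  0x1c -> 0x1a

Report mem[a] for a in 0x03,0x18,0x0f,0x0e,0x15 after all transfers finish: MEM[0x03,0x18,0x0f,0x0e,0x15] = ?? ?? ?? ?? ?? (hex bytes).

MEM[0x03,0x18,0x0f,0x0e,0x15] = 5e 4b 28 ec ec

[0] 0x03->0x0d len=3 : 5e ec 28
[1] 0x0a->0x12 len=8 : d6 0e 16 5e ec 28 4b ab
[2] 0x0a->0x11 len=5 : d6 0e 16 5e ec
[3] 0x1c->0x1a len=2 : 48 18
query mem[0x03]=0x5e, mem[0x18]=0x4b, mem[0x0f]=0x28, mem[0x0e]=0xec, mem[0x15]=0xec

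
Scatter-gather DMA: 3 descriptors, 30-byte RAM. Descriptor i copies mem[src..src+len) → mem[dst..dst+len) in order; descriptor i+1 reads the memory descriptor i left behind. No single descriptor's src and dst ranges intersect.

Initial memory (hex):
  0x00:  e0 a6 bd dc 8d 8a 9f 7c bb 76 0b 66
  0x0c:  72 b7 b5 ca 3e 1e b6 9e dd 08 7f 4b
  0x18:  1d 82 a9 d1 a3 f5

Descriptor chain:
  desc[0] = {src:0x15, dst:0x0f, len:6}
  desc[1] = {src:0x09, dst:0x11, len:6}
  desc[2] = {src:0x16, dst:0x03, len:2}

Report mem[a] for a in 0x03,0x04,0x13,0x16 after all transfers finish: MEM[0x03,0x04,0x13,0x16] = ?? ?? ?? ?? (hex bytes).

MEM[0x03,0x04,0x13,0x16] = b5 4b 66 b5

[0] 0x15->0x0f len=6 : 08 7f 4b 1d 82 a9
[1] 0x09->0x11 len=6 : 76 0b 66 72 b7 b5
[2] 0x16->0x03 len=2 : b5 4b
query mem[0x03]=0xb5, mem[0x04]=0x4b, mem[0x13]=0x66, mem[0x16]=0xb5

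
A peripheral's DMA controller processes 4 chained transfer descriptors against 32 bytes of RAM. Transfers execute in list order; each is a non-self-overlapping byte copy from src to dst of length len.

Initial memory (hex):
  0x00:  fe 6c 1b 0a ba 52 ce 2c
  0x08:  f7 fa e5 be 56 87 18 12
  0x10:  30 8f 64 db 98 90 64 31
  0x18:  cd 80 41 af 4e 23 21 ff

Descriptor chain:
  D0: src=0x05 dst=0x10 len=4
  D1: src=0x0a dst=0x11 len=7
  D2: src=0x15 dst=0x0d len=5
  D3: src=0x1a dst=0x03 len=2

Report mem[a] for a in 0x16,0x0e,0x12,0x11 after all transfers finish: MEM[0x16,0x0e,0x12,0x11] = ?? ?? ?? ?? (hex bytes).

D0: mem[0x10..0x13] <- [52 ce 2c f7]
D1: mem[0x11..0x17] <- [e5 be 56 87 18 12 52]
D2: mem[0x0d..0x11] <- [18 12 52 cd 80]
D3: mem[0x03..0x04] <- [41 af]
query mem[0x16]=0x12, mem[0x0e]=0x12, mem[0x12]=0xbe, mem[0x11]=0x80

MEM[0x16,0x0e,0x12,0x11] = 12 12 be 80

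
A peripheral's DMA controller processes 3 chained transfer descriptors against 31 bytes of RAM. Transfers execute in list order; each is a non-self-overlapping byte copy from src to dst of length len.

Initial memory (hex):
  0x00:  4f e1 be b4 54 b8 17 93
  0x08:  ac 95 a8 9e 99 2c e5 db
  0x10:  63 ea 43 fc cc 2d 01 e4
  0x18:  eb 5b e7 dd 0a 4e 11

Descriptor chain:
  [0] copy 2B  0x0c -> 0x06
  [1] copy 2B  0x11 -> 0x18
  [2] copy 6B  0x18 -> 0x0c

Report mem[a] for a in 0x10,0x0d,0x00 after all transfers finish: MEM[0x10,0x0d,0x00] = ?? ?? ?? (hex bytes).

D0: mem[0x06..0x07] <- [99 2c]
D1: mem[0x18..0x19] <- [ea 43]
D2: mem[0x0c..0x11] <- [ea 43 e7 dd 0a 4e]
query mem[0x10]=0x0a, mem[0x0d]=0x43, mem[0x00]=0x4f

MEM[0x10,0x0d,0x00] = 0a 43 4f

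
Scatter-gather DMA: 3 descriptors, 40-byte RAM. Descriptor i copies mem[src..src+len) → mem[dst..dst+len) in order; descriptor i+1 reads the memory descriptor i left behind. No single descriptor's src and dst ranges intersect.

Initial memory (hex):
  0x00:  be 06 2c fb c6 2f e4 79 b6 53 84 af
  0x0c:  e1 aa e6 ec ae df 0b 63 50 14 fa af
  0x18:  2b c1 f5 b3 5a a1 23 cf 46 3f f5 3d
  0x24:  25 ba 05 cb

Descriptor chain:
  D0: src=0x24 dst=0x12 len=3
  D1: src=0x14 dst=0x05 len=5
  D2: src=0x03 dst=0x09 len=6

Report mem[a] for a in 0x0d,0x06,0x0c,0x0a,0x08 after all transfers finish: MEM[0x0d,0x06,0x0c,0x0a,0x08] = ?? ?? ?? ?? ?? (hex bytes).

#0 dst[0x12+3] := {0x25,0xba,0x05}
#1 dst[0x05+5] := {0x05,0x14,0xfa,0xaf,0x2b}
#2 dst[0x09+6] := {0xfb,0xc6,0x05,0x14,0xfa,0xaf}
query mem[0x0d]=0xfa, mem[0x06]=0x14, mem[0x0c]=0x14, mem[0x0a]=0xc6, mem[0x08]=0xaf

MEM[0x0d,0x06,0x0c,0x0a,0x08] = fa 14 14 c6 af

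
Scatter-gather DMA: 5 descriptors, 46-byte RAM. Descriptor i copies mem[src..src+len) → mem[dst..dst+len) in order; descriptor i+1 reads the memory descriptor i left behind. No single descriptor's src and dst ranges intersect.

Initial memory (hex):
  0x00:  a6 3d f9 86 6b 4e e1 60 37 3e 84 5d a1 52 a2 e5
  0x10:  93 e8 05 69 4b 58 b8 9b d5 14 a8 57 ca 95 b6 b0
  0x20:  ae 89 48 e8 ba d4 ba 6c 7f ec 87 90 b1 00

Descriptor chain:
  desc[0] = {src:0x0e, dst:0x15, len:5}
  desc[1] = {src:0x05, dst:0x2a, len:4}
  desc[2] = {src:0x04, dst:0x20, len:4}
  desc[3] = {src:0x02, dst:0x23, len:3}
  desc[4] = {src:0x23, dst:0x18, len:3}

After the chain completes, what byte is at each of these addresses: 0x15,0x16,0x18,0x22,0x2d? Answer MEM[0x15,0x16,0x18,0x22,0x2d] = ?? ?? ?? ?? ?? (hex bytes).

MEM[0x15,0x16,0x18,0x22,0x2d] = a2 e5 f9 e1 37

  after D0: wrote 5B at 0x15 = a2e593e805
  after D1: wrote 4B at 0x2a = 4ee16037
  after D2: wrote 4B at 0x20 = 6b4ee160
  after D3: wrote 3B at 0x23 = f9866b
  after D4: wrote 3B at 0x18 = f9866b
query mem[0x15]=0xa2, mem[0x16]=0xe5, mem[0x18]=0xf9, mem[0x22]=0xe1, mem[0x2d]=0x37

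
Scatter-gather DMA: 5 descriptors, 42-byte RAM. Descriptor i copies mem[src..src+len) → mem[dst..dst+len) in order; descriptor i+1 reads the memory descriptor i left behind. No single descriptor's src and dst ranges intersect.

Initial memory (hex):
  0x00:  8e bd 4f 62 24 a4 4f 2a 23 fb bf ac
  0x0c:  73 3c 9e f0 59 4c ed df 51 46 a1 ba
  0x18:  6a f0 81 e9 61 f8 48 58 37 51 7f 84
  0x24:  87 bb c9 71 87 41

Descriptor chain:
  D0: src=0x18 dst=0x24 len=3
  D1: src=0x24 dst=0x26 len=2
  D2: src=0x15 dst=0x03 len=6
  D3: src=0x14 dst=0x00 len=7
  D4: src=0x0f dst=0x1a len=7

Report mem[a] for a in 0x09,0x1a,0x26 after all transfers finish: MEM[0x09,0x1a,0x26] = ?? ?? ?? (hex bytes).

MEM[0x09,0x1a,0x26] = fb f0 6a

  after D0: wrote 3B at 0x24 = 6af081
  after D1: wrote 2B at 0x26 = 6af0
  after D2: wrote 6B at 0x03 = 46a1ba6af081
  after D3: wrote 7B at 0x00 = 5146a1ba6af081
  after D4: wrote 7B at 0x1a = f0594ceddf5146
query mem[0x09]=0xfb, mem[0x1a]=0xf0, mem[0x26]=0x6a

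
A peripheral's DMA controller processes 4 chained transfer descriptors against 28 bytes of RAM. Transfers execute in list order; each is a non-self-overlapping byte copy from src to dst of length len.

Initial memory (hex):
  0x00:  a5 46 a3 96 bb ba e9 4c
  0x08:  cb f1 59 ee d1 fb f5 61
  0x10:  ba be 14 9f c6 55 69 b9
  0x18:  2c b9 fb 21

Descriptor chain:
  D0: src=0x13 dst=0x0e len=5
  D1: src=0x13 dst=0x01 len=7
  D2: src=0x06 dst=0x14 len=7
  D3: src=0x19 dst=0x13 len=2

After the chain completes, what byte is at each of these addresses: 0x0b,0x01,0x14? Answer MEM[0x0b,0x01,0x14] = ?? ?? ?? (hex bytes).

D0: mem[0x0e..0x12] <- [9f c6 55 69 b9]
D1: mem[0x01..0x07] <- [9f c6 55 69 b9 2c b9]
D2: mem[0x14..0x1a] <- [2c b9 cb f1 59 ee d1]
D3: mem[0x13..0x14] <- [ee d1]
query mem[0x0b]=0xee, mem[0x01]=0x9f, mem[0x14]=0xd1

MEM[0x0b,0x01,0x14] = ee 9f d1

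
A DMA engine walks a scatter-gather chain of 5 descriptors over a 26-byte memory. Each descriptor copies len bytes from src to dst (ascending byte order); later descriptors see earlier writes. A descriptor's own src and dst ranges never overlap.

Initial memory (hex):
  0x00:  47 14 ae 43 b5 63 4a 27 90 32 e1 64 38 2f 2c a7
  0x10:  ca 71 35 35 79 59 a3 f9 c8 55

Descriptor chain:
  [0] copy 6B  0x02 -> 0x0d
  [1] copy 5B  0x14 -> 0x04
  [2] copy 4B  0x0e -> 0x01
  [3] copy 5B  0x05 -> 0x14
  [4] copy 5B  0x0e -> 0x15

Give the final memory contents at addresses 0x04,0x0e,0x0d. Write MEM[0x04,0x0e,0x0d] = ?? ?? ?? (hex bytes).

MEM[0x04,0x0e,0x0d] = 4a 43 ae

[0] 0x02->0x0d len=6 : ae 43 b5 63 4a 27
[1] 0x14->0x04 len=5 : 79 59 a3 f9 c8
[2] 0x0e->0x01 len=4 : 43 b5 63 4a
[3] 0x05->0x14 len=5 : 59 a3 f9 c8 32
[4] 0x0e->0x15 len=5 : 43 b5 63 4a 27
query mem[0x04]=0x4a, mem[0x0e]=0x43, mem[0x0d]=0xae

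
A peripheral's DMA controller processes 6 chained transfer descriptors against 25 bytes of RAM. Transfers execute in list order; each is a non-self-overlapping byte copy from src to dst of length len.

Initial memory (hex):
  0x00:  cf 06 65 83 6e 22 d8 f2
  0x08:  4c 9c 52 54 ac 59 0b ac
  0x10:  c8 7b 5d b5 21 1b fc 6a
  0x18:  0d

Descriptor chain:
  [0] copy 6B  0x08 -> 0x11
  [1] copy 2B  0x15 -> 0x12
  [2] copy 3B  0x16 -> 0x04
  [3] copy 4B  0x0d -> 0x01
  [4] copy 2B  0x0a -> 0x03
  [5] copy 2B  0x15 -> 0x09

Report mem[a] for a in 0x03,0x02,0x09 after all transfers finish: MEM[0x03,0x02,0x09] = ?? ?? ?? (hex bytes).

MEM[0x03,0x02,0x09] = 52 0b ac

D0: mem[0x11..0x16] <- [4c 9c 52 54 ac 59]
D1: mem[0x12..0x13] <- [ac 59]
D2: mem[0x04..0x06] <- [59 6a 0d]
D3: mem[0x01..0x04] <- [59 0b ac c8]
D4: mem[0x03..0x04] <- [52 54]
D5: mem[0x09..0x0a] <- [ac 59]
query mem[0x03]=0x52, mem[0x02]=0x0b, mem[0x09]=0xac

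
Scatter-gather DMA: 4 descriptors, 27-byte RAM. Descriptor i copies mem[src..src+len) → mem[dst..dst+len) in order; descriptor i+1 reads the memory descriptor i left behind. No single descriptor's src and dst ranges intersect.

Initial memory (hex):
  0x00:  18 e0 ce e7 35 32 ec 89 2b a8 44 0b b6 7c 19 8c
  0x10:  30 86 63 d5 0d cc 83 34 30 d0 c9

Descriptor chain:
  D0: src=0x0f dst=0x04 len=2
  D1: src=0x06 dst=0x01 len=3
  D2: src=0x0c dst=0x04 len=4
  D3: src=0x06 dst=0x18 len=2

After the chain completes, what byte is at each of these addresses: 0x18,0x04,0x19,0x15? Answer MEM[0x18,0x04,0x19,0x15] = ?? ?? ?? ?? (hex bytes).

MEM[0x18,0x04,0x19,0x15] = 19 b6 8c cc

#0 dst[0x04+2] := {0x8c,0x30}
#1 dst[0x01+3] := {0xec,0x89,0x2b}
#2 dst[0x04+4] := {0xb6,0x7c,0x19,0x8c}
#3 dst[0x18+2] := {0x19,0x8c}
query mem[0x18]=0x19, mem[0x04]=0xb6, mem[0x19]=0x8c, mem[0x15]=0xcc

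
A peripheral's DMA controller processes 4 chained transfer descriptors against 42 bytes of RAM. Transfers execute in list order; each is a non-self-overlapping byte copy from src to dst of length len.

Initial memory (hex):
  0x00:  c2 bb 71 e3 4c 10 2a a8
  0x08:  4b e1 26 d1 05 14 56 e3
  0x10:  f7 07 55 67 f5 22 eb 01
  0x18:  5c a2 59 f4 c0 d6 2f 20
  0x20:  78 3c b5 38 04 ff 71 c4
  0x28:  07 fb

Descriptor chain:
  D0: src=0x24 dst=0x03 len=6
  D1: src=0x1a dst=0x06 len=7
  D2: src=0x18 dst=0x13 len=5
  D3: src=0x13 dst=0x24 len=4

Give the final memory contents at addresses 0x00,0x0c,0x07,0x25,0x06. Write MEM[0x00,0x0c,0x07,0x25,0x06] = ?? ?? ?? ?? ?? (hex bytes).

MEM[0x00,0x0c,0x07,0x25,0x06] = c2 78 f4 a2 59

  after D0: wrote 6B at 0x03 = 04ff71c407fb
  after D1: wrote 7B at 0x06 = 59f4c0d62f2078
  after D2: wrote 5B at 0x13 = 5ca259f4c0
  after D3: wrote 4B at 0x24 = 5ca259f4
query mem[0x00]=0xc2, mem[0x0c]=0x78, mem[0x07]=0xf4, mem[0x25]=0xa2, mem[0x06]=0x59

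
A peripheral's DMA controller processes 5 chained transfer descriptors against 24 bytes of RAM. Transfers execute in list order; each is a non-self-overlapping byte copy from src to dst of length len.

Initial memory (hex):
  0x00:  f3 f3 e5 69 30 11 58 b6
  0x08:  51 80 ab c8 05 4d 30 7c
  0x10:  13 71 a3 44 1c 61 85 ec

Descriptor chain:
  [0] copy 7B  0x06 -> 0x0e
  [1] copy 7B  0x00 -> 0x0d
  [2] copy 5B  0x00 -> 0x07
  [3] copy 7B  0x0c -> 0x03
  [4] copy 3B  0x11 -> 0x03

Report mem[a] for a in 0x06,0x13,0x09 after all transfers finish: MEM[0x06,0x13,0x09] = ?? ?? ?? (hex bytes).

#0 dst[0x0e+7] := {0x58,0xb6,0x51,0x80,0xab,0xc8,0x05}
#1 dst[0x0d+7] := {0xf3,0xf3,0xe5,0x69,0x30,0x11,0x58}
#2 dst[0x07+5] := {0xf3,0xf3,0xe5,0x69,0x30}
#3 dst[0x03+7] := {0x05,0xf3,0xf3,0xe5,0x69,0x30,0x11}
#4 dst[0x03+3] := {0x30,0x11,0x58}
query mem[0x06]=0xe5, mem[0x13]=0x58, mem[0x09]=0x11

MEM[0x06,0x13,0x09] = e5 58 11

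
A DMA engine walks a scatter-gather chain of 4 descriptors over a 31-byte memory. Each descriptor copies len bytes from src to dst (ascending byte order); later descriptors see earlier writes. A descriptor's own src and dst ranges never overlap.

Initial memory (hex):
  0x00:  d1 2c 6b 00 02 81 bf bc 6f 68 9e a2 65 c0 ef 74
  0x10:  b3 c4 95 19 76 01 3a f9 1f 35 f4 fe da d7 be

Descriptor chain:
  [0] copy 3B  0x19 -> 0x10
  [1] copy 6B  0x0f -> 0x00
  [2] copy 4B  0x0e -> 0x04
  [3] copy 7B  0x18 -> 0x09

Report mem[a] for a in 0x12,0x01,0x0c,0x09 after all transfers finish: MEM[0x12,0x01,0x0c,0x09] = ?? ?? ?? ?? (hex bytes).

MEM[0x12,0x01,0x0c,0x09] = fe 35 fe 1f

#0 dst[0x10+3] := {0x35,0xf4,0xfe}
#1 dst[0x00+6] := {0x74,0x35,0xf4,0xfe,0x19,0x76}
#2 dst[0x04+4] := {0xef,0x74,0x35,0xf4}
#3 dst[0x09+7] := {0x1f,0x35,0xf4,0xfe,0xda,0xd7,0xbe}
query mem[0x12]=0xfe, mem[0x01]=0x35, mem[0x0c]=0xfe, mem[0x09]=0x1f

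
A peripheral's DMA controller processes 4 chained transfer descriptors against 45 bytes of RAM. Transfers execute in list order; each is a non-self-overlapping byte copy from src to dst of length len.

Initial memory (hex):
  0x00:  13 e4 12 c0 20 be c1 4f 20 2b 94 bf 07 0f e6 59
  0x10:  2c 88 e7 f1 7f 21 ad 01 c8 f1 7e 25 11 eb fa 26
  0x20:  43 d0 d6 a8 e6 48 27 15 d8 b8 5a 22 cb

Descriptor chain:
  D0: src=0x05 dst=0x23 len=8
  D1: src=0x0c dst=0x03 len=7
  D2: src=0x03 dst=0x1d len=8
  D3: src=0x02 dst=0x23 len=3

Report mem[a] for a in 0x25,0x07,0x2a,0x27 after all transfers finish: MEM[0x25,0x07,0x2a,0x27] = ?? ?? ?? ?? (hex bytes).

  after D0: wrote 8B at 0x23 = bec14f202b94bf07
  after D1: wrote 7B at 0x03 = 070fe6592c88e7
  after D2: wrote 8B at 0x1d = 070fe6592c88e794
  after D3: wrote 3B at 0x23 = 12070f
query mem[0x25]=0x0f, mem[0x07]=0x2c, mem[0x2a]=0x07, mem[0x27]=0x2b

MEM[0x25,0x07,0x2a,0x27] = 0f 2c 07 2b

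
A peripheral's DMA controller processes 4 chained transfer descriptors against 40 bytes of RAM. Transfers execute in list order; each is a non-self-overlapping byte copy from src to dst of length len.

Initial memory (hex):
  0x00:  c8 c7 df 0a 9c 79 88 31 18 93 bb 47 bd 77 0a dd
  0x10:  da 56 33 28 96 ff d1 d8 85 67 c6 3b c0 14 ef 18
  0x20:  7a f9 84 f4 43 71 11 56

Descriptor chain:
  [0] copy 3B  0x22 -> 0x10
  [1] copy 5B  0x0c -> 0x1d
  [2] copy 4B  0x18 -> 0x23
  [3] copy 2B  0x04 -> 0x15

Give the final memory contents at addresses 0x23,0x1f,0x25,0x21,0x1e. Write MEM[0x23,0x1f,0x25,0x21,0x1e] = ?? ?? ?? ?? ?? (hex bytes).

  after D0: wrote 3B at 0x10 = 84f443
  after D1: wrote 5B at 0x1d = bd770add84
  after D2: wrote 4B at 0x23 = 8567c63b
  after D3: wrote 2B at 0x15 = 9c79
query mem[0x23]=0x85, mem[0x1f]=0x0a, mem[0x25]=0xc6, mem[0x21]=0x84, mem[0x1e]=0x77

MEM[0x23,0x1f,0x25,0x21,0x1e] = 85 0a c6 84 77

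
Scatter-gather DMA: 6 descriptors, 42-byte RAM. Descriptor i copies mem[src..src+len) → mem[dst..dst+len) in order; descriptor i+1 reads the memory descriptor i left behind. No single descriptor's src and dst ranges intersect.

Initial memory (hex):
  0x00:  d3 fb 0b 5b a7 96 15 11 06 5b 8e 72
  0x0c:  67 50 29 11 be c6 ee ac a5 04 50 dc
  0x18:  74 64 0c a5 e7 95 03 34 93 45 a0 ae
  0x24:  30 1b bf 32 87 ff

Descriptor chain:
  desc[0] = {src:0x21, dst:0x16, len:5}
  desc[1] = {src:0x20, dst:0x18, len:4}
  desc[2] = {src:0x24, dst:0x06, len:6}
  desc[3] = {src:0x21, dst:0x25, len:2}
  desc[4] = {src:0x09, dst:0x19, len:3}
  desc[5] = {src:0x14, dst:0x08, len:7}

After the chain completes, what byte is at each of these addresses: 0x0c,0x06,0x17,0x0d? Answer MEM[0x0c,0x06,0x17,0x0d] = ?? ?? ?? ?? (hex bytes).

[0] 0x21->0x16 len=5 : 45 a0 ae 30 1b
[1] 0x20->0x18 len=4 : 93 45 a0 ae
[2] 0x24->0x06 len=6 : 30 1b bf 32 87 ff
[3] 0x21->0x25 len=2 : 45 a0
[4] 0x09->0x19 len=3 : 32 87 ff
[5] 0x14->0x08 len=7 : a5 04 45 a0 93 32 87
query mem[0x0c]=0x93, mem[0x06]=0x30, mem[0x17]=0xa0, mem[0x0d]=0x32

MEM[0x0c,0x06,0x17,0x0d] = 93 30 a0 32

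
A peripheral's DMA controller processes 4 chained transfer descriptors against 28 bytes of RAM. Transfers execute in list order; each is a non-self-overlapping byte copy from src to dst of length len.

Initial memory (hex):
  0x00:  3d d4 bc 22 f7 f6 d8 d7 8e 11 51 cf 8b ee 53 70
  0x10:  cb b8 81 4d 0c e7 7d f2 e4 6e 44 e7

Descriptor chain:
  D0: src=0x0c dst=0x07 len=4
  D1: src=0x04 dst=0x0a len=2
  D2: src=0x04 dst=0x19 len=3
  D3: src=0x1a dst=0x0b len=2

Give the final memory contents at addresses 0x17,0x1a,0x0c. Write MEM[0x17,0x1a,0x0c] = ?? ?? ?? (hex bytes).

  after D0: wrote 4B at 0x07 = 8bee5370
  after D1: wrote 2B at 0x0a = f7f6
  after D2: wrote 3B at 0x19 = f7f6d8
  after D3: wrote 2B at 0x0b = f6d8
query mem[0x17]=0xf2, mem[0x1a]=0xf6, mem[0x0c]=0xd8

MEM[0x17,0x1a,0x0c] = f2 f6 d8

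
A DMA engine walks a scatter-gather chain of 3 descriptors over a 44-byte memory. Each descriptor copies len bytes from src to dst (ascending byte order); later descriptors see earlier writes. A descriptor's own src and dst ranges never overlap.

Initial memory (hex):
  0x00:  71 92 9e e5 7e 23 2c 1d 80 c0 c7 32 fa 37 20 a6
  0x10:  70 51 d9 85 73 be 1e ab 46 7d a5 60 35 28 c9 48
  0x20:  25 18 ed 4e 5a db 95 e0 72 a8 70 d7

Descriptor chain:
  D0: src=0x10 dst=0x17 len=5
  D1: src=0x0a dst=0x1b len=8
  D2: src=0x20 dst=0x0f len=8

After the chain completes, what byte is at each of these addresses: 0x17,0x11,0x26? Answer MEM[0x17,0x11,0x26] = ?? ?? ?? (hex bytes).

MEM[0x17,0x11,0x26] = 70 51 95

D0: mem[0x17..0x1b] <- [70 51 d9 85 73]
D1: mem[0x1b..0x22] <- [c7 32 fa 37 20 a6 70 51]
D2: mem[0x0f..0x16] <- [a6 70 51 4e 5a db 95 e0]
query mem[0x17]=0x70, mem[0x11]=0x51, mem[0x26]=0x95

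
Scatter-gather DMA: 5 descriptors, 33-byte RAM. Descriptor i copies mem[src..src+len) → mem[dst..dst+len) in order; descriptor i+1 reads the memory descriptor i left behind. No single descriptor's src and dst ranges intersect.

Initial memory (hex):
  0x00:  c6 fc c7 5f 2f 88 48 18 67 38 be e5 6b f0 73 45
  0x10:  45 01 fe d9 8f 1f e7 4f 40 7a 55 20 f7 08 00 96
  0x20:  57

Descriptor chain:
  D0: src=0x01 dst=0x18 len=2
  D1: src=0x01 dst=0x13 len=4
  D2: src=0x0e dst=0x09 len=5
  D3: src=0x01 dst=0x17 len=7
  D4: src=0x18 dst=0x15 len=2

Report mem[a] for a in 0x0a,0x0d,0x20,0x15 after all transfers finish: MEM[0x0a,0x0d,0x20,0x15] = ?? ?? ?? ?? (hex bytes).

D0: mem[0x18..0x19] <- [fc c7]
D1: mem[0x13..0x16] <- [fc c7 5f 2f]
D2: mem[0x09..0x0d] <- [73 45 45 01 fe]
D3: mem[0x17..0x1d] <- [fc c7 5f 2f 88 48 18]
D4: mem[0x15..0x16] <- [c7 5f]
query mem[0x0a]=0x45, mem[0x0d]=0xfe, mem[0x20]=0x57, mem[0x15]=0xc7

MEM[0x0a,0x0d,0x20,0x15] = 45 fe 57 c7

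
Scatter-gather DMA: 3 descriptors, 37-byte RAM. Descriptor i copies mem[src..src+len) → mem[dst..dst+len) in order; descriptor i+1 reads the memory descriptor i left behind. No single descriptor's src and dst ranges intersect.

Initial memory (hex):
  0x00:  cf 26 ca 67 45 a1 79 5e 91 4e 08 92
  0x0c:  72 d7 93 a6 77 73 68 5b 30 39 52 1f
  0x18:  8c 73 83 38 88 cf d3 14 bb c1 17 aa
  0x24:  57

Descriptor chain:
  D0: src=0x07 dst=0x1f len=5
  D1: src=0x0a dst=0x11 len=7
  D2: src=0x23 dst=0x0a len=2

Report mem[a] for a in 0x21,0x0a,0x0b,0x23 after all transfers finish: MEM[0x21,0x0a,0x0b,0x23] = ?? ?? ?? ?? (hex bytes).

[0] 0x07->0x1f len=5 : 5e 91 4e 08 92
[1] 0x0a->0x11 len=7 : 08 92 72 d7 93 a6 77
[2] 0x23->0x0a len=2 : 92 57
query mem[0x21]=0x4e, mem[0x0a]=0x92, mem[0x0b]=0x57, mem[0x23]=0x92

MEM[0x21,0x0a,0x0b,0x23] = 4e 92 57 92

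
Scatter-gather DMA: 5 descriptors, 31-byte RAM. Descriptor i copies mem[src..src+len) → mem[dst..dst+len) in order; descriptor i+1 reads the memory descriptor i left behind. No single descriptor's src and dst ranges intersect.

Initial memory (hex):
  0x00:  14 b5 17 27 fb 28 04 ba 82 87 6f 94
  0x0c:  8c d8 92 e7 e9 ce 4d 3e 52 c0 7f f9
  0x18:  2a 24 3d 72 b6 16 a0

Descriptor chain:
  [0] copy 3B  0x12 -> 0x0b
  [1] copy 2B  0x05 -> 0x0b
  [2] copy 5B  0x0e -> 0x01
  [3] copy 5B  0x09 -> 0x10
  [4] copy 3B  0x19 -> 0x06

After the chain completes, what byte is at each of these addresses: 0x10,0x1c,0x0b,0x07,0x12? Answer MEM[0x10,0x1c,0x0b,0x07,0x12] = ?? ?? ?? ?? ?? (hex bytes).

MEM[0x10,0x1c,0x0b,0x07,0x12] = 87 b6 28 3d 28

  after D0: wrote 3B at 0x0b = 4d3e52
  after D1: wrote 2B at 0x0b = 2804
  after D2: wrote 5B at 0x01 = 92e7e9ce4d
  after D3: wrote 5B at 0x10 = 876f280452
  after D4: wrote 3B at 0x06 = 243d72
query mem[0x10]=0x87, mem[0x1c]=0xb6, mem[0x0b]=0x28, mem[0x07]=0x3d, mem[0x12]=0x28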